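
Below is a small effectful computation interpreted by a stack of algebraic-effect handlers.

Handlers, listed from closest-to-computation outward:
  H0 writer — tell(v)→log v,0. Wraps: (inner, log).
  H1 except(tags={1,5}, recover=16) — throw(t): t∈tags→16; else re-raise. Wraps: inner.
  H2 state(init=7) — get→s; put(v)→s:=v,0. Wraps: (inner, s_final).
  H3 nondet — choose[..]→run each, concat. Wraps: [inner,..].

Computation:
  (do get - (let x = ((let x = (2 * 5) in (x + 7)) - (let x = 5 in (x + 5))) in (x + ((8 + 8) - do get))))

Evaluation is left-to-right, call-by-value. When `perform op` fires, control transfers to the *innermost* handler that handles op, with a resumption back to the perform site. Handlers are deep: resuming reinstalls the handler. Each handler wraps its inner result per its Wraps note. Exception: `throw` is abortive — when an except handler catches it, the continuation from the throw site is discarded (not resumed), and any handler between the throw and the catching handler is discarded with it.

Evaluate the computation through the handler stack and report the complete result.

Answer: [((-9, ()), 7)]

Evaluation trace:
get @ H2 ⇒ 7
get @ H2 ⇒ 7
H0 returns (-9, ())
H1 returns (-9, ())
H2 returns ((-9, ()), 7)
H3 returns [((-9, ()), 7)]
= [((-9, ()), 7)]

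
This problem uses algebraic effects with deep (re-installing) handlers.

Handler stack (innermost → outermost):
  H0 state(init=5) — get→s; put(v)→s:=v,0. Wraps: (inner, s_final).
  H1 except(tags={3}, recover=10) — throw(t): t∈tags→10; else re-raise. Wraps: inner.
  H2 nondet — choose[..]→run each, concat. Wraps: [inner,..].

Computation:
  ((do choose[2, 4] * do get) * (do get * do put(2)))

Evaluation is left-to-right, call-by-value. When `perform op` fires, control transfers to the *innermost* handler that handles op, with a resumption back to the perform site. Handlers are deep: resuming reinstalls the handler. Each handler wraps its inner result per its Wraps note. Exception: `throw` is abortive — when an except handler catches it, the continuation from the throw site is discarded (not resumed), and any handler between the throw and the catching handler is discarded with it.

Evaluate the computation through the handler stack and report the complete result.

Answer: [(0, 2), (0, 2)]

Step-by-step:
choose[2, 4] @ H2
  branch[0] choose=2:
    get @ H0 ⇒ 5
    get @ H0 ⇒ 5
    put(2) @ H0 ⇒ s:=2
    H0 returns (0, 2)
    H1 returns (0, 2)
    H2 returns [(0, 2)]
  branch[1] choose=4:
    get @ H0 ⇒ 5
    get @ H0 ⇒ 5
    put(2) @ H0 ⇒ s:=2
    H0 returns (0, 2)
    H1 returns (0, 2)
    H2 returns [(0, 2)]
= [(0, 2), (0, 2)]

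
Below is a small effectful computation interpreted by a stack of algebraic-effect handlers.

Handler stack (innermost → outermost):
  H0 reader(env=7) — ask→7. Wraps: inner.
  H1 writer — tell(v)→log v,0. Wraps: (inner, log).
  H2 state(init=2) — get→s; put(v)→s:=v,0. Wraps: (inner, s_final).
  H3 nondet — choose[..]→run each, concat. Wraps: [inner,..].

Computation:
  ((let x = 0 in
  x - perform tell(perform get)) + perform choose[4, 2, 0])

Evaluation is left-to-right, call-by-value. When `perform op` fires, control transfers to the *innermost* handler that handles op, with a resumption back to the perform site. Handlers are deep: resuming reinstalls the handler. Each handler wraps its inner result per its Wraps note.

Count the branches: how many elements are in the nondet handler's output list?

Working:
get @ H2 ⇒ 2
tell(2) @ H1 ⇒ log+=2
choose[4, 2, 0] @ H3
  branch[0] choose=4:
    H0 returns 4
    H1 returns (4, (2))
    H2 returns ((4, (2)), 2)
    H3 returns [((4, (2)), 2)]
  branch[1] choose=2:
    H0 returns 2
    H1 returns (2, (2))
    H2 returns ((2, (2)), 2)
    H3 returns [((2, (2)), 2)]
  branch[2] choose=0:
    H0 returns 0
    H1 returns (0, (2))
    H2 returns ((0, (2)), 2)
    H3 returns [((0, (2)), 2)]
= [((4, (2)), 2), ((2, (2)), 2), ((0, (2)), 2)]

Answer: 3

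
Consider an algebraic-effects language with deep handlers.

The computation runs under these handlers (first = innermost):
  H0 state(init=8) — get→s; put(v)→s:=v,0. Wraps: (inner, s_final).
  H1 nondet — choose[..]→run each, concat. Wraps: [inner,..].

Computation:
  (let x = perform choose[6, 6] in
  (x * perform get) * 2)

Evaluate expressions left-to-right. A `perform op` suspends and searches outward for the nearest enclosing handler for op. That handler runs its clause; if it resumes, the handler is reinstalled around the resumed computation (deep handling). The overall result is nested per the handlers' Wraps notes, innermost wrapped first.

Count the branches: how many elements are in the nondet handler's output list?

Answer: 2

Evaluation trace:
choose[6, 6] @ H1
  branch[0] choose=6:
    get @ H0 ⇒ 8
    H0 returns (96, 8)
    H1 returns [(96, 8)]
  branch[1] choose=6:
    get @ H0 ⇒ 8
    H0 returns (96, 8)
    H1 returns [(96, 8)]
= [(96, 8), (96, 8)]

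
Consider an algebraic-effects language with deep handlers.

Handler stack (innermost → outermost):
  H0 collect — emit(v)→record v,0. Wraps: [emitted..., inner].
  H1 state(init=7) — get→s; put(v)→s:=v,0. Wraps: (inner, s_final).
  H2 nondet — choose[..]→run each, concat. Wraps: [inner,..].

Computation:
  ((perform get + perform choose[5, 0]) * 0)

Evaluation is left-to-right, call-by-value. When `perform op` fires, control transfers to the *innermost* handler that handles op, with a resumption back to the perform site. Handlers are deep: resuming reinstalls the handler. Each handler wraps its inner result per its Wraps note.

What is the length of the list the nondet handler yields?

Step-by-step:
get @ H1 ⇒ 7
choose[5, 0] @ H2
  branch[0] choose=5:
    H0 returns [0]
    H1 returns ([0], 7)
    H2 returns [([0], 7)]
  branch[1] choose=0:
    H0 returns [0]
    H1 returns ([0], 7)
    H2 returns [([0], 7)]
= [([0], 7), ([0], 7)]

Answer: 2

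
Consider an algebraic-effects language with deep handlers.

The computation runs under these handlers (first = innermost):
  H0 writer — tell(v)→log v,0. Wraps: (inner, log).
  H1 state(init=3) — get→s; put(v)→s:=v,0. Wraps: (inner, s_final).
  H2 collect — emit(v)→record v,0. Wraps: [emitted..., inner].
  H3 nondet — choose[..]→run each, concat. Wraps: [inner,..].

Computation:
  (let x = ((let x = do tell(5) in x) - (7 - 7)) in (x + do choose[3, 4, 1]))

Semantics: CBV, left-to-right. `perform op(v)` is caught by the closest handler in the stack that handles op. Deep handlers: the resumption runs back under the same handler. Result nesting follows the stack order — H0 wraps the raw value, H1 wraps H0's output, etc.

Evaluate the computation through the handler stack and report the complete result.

Answer: [[((3, (5)), 3)], [((4, (5)), 3)], [((1, (5)), 3)]]

Working:
tell(5) @ H0 ⇒ log+=5
choose[3, 4, 1] @ H3
  branch[0] choose=3:
    H0 returns (3, (5))
    H1 returns ((3, (5)), 3)
    H2 returns [((3, (5)), 3)]
    H3 returns [[((3, (5)), 3)]]
  branch[1] choose=4:
    H0 returns (4, (5))
    H1 returns ((4, (5)), 3)
    H2 returns [((4, (5)), 3)]
    H3 returns [[((4, (5)), 3)]]
  branch[2] choose=1:
    H0 returns (1, (5))
    H1 returns ((1, (5)), 3)
    H2 returns [((1, (5)), 3)]
    H3 returns [[((1, (5)), 3)]]
= [[((3, (5)), 3)], [((4, (5)), 3)], [((1, (5)), 3)]]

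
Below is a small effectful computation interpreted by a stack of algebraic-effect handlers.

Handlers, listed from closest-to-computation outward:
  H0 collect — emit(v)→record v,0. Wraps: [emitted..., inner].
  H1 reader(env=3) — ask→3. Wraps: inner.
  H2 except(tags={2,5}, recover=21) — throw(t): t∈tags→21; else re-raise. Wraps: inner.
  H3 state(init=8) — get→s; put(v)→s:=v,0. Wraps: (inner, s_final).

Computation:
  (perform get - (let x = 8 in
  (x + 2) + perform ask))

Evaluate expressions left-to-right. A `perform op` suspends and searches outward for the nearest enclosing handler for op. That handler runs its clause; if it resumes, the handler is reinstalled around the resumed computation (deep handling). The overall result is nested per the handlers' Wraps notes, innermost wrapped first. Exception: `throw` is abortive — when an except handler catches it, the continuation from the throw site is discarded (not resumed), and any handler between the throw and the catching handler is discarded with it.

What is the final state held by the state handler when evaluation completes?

Answer: 8

Working:
get @ H3 ⇒ 8
ask @ H1 ⇒ 3
H0 returns [-5]
H1 returns [-5]
H2 returns [-5]
H3 returns ([-5], 8)
= ([-5], 8)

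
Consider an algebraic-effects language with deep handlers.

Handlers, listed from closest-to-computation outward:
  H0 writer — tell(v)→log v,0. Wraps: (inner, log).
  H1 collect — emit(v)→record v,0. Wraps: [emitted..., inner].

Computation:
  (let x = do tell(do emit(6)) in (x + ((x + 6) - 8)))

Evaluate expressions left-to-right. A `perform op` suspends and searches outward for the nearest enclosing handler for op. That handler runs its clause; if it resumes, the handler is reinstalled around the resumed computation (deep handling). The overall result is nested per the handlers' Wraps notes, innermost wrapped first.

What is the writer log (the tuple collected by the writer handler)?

Evaluation trace:
emit(6) @ H1 ⇒ out+=6
tell(0) @ H0 ⇒ log+=0
H0 returns (-2, (0))
H1 returns [6, (-2, (0))]
= [6, (-2, (0))]

Answer: (0)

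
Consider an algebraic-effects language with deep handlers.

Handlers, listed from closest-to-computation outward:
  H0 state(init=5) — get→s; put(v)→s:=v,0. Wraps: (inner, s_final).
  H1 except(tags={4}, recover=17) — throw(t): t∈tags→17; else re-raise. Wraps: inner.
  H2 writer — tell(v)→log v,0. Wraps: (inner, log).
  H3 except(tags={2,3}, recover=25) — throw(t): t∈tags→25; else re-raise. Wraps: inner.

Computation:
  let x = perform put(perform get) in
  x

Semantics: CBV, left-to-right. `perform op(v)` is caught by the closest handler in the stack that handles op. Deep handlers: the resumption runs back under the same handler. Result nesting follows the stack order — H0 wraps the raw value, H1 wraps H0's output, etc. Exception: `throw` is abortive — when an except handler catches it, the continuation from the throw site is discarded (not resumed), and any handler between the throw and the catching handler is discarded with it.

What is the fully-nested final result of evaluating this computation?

Answer: ((0, 5), ())

Step-by-step:
get @ H0 ⇒ 5
put(5) @ H0 ⇒ s:=5
H0 returns (0, 5)
H1 returns (0, 5)
H2 returns ((0, 5), ())
H3 returns ((0, 5), ())
= ((0, 5), ())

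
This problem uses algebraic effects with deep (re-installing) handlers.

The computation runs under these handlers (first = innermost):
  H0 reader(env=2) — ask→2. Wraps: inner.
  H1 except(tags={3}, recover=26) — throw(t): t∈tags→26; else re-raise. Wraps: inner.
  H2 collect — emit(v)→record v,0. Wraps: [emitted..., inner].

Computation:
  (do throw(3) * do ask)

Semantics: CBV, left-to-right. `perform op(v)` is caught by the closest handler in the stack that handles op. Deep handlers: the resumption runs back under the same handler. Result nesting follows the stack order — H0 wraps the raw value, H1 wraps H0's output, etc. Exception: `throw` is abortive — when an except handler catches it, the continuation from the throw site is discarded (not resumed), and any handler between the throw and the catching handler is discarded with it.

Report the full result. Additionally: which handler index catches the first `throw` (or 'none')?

Answer: [26] ; first throw caught by: H1

Evaluation trace:
throw(3) @ H1 caught ⇒ 26
H2 returns [26]
= [26]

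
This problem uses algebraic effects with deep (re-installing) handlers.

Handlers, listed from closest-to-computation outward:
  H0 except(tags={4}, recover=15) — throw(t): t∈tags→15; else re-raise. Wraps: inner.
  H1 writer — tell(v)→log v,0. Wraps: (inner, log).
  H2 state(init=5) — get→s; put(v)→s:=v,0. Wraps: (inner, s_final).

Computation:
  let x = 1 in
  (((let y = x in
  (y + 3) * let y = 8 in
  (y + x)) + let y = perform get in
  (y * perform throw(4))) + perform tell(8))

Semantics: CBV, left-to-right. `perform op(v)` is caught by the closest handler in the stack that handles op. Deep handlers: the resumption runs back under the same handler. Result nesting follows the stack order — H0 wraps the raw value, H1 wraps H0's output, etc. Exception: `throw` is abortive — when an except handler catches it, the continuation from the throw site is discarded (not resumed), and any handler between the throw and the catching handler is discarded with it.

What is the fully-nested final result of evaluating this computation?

Answer: ((15, ()), 5)

Working:
get @ H2 ⇒ 5
throw(4) @ H0 caught ⇒ 15
H1 returns (15, ())
H2 returns ((15, ()), 5)
= ((15, ()), 5)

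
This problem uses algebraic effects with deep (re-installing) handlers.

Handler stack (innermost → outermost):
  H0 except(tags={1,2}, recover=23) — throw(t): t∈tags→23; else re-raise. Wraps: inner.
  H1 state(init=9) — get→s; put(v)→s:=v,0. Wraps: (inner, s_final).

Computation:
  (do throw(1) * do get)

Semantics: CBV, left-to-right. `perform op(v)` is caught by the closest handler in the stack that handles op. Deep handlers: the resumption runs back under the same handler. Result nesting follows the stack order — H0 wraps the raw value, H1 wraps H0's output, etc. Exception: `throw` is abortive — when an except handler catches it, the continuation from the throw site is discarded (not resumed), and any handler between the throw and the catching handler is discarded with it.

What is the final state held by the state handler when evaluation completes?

Answer: 9

Step-by-step:
throw(1) @ H0 caught ⇒ 23
H1 returns (23, 9)
= (23, 9)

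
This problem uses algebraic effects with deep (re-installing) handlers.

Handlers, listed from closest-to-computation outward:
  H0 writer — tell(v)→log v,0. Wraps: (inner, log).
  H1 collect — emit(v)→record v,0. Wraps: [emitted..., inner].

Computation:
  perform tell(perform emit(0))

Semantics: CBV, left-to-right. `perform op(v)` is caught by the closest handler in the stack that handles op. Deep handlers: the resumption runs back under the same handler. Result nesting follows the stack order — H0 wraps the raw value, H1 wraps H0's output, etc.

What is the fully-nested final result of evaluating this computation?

Step-by-step:
emit(0) @ H1 ⇒ out+=0
tell(0) @ H0 ⇒ log+=0
H0 returns (0, (0))
H1 returns [0, (0, (0))]
= [0, (0, (0))]

Answer: [0, (0, (0))]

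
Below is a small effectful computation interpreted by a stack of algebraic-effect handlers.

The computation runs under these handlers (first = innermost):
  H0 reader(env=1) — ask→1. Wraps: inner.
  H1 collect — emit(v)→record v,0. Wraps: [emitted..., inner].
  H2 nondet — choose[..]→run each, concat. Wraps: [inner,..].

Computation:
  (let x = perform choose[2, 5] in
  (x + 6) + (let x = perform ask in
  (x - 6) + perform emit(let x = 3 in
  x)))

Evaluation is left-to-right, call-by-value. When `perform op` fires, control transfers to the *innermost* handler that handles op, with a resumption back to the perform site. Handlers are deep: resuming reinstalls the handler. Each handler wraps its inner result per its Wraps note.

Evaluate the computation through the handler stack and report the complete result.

Answer: [[3, 3], [3, 6]]

Step-by-step:
choose[2, 5] @ H2
  branch[0] choose=2:
    ask @ H0 ⇒ 1
    emit(3) @ H1 ⇒ out+=3
    H0 returns 3
    H1 returns [3, 3]
    H2 returns [[3, 3]]
  branch[1] choose=5:
    ask @ H0 ⇒ 1
    emit(3) @ H1 ⇒ out+=3
    H0 returns 6
    H1 returns [3, 6]
    H2 returns [[3, 6]]
= [[3, 3], [3, 6]]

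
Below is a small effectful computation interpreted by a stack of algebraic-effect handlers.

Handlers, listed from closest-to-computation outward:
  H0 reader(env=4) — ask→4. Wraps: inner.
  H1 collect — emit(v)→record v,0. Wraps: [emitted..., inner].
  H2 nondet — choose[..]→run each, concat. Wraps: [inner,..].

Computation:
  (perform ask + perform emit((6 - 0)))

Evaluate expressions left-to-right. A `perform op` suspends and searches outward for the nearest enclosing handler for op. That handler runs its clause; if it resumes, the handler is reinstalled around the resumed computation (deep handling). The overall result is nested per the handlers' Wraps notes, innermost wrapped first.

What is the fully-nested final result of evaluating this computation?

Answer: [[6, 4]]

Step-by-step:
ask @ H0 ⇒ 4
emit(6) @ H1 ⇒ out+=6
H0 returns 4
H1 returns [6, 4]
H2 returns [[6, 4]]
= [[6, 4]]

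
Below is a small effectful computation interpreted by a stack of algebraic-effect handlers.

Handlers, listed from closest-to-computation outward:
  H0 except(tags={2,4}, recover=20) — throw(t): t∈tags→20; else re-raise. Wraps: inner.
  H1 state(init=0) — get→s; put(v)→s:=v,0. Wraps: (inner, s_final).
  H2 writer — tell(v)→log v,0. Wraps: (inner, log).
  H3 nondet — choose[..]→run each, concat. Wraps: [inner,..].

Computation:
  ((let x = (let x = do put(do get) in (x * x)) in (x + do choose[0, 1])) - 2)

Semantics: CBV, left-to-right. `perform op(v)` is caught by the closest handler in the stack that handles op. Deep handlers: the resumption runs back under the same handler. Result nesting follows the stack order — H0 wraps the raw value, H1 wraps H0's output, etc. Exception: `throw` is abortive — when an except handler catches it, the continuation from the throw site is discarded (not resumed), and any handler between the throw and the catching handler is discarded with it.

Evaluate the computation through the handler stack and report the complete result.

Answer: [((-2, 0), ()), ((-1, 0), ())]

Step-by-step:
get @ H1 ⇒ 0
put(0) @ H1 ⇒ s:=0
choose[0, 1] @ H3
  branch[0] choose=0:
    H0 returns -2
    H1 returns (-2, 0)
    H2 returns ((-2, 0), ())
    H3 returns [((-2, 0), ())]
  branch[1] choose=1:
    H0 returns -1
    H1 returns (-1, 0)
    H2 returns ((-1, 0), ())
    H3 returns [((-1, 0), ())]
= [((-2, 0), ()), ((-1, 0), ())]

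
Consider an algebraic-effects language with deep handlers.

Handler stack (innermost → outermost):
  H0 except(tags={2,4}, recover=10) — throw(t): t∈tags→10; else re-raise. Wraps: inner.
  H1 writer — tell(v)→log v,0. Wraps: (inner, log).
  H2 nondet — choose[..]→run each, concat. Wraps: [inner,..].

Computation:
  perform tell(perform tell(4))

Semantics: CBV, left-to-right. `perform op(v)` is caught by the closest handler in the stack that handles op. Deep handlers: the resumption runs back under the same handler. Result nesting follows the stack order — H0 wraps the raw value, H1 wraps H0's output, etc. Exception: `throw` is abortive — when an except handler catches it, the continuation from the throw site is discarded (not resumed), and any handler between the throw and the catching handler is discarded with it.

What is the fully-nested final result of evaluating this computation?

Answer: [(0, (4, 0))]

Step-by-step:
tell(4) @ H1 ⇒ log+=4
tell(0) @ H1 ⇒ log+=0
H0 returns 0
H1 returns (0, (4, 0))
H2 returns [(0, (4, 0))]
= [(0, (4, 0))]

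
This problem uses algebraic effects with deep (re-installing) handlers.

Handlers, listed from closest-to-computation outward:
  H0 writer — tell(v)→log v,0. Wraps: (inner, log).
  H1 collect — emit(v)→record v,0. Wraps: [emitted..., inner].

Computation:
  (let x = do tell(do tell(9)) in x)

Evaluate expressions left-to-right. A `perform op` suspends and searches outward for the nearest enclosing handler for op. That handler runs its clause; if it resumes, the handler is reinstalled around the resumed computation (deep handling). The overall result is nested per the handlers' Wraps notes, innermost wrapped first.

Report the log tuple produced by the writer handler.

Answer: (9, 0)

Step-by-step:
tell(9) @ H0 ⇒ log+=9
tell(0) @ H0 ⇒ log+=0
H0 returns (0, (9, 0))
H1 returns [(0, (9, 0))]
= [(0, (9, 0))]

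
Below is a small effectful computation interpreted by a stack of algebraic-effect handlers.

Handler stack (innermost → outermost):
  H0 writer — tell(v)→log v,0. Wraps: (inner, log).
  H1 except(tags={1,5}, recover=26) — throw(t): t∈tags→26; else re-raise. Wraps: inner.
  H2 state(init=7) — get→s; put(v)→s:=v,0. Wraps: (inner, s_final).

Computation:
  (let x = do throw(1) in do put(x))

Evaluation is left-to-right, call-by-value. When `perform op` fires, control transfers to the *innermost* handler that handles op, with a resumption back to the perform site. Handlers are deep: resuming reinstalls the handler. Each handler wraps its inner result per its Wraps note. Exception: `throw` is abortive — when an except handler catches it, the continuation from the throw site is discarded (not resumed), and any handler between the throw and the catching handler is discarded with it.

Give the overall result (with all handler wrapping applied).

Answer: (26, 7)

Step-by-step:
throw(1) @ H1 caught ⇒ 26
H2 returns (26, 7)
= (26, 7)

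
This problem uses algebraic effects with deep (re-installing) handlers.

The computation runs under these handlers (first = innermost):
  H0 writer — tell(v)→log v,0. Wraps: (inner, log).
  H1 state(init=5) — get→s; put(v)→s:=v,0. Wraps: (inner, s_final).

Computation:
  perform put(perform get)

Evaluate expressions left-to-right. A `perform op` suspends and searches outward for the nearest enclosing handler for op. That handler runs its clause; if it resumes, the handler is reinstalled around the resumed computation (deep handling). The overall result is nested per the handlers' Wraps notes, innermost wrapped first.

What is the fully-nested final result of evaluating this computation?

Step-by-step:
get @ H1 ⇒ 5
put(5) @ H1 ⇒ s:=5
H0 returns (0, ())
H1 returns ((0, ()), 5)
= ((0, ()), 5)

Answer: ((0, ()), 5)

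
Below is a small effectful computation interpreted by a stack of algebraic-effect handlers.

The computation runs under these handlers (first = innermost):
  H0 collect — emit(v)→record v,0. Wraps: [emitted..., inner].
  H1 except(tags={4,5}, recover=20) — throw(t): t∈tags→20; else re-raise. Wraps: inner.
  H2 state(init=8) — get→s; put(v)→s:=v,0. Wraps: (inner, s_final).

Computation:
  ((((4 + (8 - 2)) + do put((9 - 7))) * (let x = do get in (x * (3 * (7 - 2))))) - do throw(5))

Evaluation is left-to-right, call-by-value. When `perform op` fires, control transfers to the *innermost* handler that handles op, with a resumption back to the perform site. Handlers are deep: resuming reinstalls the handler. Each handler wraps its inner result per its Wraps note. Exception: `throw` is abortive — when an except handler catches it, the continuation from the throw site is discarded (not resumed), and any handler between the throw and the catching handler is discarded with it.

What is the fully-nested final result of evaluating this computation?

Answer: (20, 2)

Step-by-step:
put(2) @ H2 ⇒ s:=2
get @ H2 ⇒ 2
throw(5) @ H1 caught ⇒ 20
H2 returns (20, 2)
= (20, 2)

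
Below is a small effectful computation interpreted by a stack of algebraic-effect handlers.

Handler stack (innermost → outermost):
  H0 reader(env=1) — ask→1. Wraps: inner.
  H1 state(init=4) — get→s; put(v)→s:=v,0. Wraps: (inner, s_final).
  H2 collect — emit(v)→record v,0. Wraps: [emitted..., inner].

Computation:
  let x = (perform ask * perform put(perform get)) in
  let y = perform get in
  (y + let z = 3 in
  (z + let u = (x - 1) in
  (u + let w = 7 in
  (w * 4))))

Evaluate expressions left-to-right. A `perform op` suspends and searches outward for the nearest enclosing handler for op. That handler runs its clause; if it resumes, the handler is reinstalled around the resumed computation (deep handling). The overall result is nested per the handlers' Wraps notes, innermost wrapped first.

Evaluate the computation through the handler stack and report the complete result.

Step-by-step:
ask @ H0 ⇒ 1
get @ H1 ⇒ 4
put(4) @ H1 ⇒ s:=4
get @ H1 ⇒ 4
H0 returns 34
H1 returns (34, 4)
H2 returns [(34, 4)]
= [(34, 4)]

Answer: [(34, 4)]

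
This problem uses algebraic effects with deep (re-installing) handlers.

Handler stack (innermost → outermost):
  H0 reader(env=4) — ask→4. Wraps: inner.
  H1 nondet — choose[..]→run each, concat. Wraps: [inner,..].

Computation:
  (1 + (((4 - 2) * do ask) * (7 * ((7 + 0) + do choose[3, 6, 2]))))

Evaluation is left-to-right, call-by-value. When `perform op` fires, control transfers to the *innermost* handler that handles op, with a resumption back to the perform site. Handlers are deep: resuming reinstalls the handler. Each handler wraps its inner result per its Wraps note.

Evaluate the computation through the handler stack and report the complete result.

Answer: [561, 729, 505]

Working:
ask @ H0 ⇒ 4
choose[3, 6, 2] @ H1
  branch[0] choose=3:
    H0 returns 561
    H1 returns [561]
  branch[1] choose=6:
    H0 returns 729
    H1 returns [729]
  branch[2] choose=2:
    H0 returns 505
    H1 returns [505]
= [561, 729, 505]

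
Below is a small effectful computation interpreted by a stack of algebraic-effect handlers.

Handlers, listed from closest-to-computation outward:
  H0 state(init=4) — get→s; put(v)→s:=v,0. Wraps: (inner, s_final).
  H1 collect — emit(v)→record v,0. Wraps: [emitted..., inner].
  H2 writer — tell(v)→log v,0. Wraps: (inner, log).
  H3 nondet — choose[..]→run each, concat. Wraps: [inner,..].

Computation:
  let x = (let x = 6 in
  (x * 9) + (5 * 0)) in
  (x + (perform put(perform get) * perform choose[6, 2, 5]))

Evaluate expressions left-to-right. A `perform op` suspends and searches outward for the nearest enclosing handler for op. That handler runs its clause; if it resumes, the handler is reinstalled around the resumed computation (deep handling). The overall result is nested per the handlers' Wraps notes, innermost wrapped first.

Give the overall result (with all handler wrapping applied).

Evaluation trace:
get @ H0 ⇒ 4
put(4) @ H0 ⇒ s:=4
choose[6, 2, 5] @ H3
  branch[0] choose=6:
    H0 returns (54, 4)
    H1 returns [(54, 4)]
    H2 returns ([(54, 4)], ())
    H3 returns [([(54, 4)], ())]
  branch[1] choose=2:
    H0 returns (54, 4)
    H1 returns [(54, 4)]
    H2 returns ([(54, 4)], ())
    H3 returns [([(54, 4)], ())]
  branch[2] choose=5:
    H0 returns (54, 4)
    H1 returns [(54, 4)]
    H2 returns ([(54, 4)], ())
    H3 returns [([(54, 4)], ())]
= [([(54, 4)], ()), ([(54, 4)], ()), ([(54, 4)], ())]

Answer: [([(54, 4)], ()), ([(54, 4)], ()), ([(54, 4)], ())]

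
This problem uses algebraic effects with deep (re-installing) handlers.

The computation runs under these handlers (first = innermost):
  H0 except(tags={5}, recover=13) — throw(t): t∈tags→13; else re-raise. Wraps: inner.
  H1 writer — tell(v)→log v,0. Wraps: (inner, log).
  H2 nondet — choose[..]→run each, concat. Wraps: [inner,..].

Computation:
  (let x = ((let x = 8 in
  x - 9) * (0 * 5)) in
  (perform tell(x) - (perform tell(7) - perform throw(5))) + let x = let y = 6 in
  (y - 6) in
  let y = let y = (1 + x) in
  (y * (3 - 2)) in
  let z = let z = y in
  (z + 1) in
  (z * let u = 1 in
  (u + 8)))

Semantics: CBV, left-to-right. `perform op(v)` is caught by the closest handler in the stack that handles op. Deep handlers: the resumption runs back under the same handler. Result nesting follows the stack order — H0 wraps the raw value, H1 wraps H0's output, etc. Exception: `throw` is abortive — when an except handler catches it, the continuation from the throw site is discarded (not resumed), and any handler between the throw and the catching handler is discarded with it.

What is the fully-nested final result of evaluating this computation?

Evaluation trace:
tell(0) @ H1 ⇒ log+=0
tell(7) @ H1 ⇒ log+=7
throw(5) @ H0 caught ⇒ 13
H1 returns (13, (0, 7))
H2 returns [(13, (0, 7))]
= [(13, (0, 7))]

Answer: [(13, (0, 7))]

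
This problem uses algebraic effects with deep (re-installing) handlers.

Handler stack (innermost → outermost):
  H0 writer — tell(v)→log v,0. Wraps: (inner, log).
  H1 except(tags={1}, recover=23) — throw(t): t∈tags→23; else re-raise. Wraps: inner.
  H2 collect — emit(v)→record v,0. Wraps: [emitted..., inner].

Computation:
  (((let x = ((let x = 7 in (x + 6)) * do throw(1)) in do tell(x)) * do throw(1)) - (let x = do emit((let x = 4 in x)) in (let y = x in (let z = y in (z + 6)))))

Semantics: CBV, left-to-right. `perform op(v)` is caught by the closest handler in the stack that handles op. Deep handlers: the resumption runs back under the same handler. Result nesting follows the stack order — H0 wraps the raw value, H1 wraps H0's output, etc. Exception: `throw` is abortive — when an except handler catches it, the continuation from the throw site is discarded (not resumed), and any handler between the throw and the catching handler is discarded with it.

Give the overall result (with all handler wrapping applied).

Answer: [23]

Evaluation trace:
throw(1) @ H1 caught ⇒ 23
H2 returns [23]
= [23]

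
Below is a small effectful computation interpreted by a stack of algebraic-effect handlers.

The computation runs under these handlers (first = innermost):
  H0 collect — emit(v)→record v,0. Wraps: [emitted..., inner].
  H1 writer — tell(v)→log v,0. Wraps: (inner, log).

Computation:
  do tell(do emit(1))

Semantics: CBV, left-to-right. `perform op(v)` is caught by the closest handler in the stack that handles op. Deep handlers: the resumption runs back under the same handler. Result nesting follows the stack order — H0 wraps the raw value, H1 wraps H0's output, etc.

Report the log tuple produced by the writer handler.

Working:
emit(1) @ H0 ⇒ out+=1
tell(0) @ H1 ⇒ log+=0
H0 returns [1, 0]
H1 returns ([1, 0], (0))
= ([1, 0], (0))

Answer: (0)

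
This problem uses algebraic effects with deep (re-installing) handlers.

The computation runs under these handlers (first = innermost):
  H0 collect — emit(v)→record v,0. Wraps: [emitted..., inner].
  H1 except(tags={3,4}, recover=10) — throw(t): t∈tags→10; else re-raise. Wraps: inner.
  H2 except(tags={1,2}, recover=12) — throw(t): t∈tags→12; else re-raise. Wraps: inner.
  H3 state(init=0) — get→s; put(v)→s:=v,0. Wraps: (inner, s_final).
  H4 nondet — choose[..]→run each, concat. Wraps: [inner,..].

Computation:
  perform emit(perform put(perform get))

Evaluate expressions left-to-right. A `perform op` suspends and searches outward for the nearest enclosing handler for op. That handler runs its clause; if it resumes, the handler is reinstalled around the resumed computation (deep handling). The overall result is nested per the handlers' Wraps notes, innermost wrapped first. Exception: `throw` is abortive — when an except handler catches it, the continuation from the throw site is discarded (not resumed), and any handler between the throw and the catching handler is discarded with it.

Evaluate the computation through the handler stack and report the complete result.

Answer: [([0, 0], 0)]

Step-by-step:
get @ H3 ⇒ 0
put(0) @ H3 ⇒ s:=0
emit(0) @ H0 ⇒ out+=0
H0 returns [0, 0]
H1 returns [0, 0]
H2 returns [0, 0]
H3 returns ([0, 0], 0)
H4 returns [([0, 0], 0)]
= [([0, 0], 0)]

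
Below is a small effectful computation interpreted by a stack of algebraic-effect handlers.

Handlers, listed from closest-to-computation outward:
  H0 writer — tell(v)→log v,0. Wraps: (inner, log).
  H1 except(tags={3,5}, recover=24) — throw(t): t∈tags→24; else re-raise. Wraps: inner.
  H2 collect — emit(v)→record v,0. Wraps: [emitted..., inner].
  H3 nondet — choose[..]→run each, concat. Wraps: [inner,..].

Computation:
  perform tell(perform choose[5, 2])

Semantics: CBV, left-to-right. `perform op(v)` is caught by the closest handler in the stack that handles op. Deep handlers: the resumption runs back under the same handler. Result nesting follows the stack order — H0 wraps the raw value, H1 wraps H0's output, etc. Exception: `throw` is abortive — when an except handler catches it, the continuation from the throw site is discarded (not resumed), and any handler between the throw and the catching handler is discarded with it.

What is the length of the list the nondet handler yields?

Working:
choose[5, 2] @ H3
  branch[0] choose=5:
    tell(5) @ H0 ⇒ log+=5
    H0 returns (0, (5))
    H1 returns (0, (5))
    H2 returns [(0, (5))]
    H3 returns [[(0, (5))]]
  branch[1] choose=2:
    tell(2) @ H0 ⇒ log+=2
    H0 returns (0, (2))
    H1 returns (0, (2))
    H2 returns [(0, (2))]
    H3 returns [[(0, (2))]]
= [[(0, (5))], [(0, (2))]]

Answer: 2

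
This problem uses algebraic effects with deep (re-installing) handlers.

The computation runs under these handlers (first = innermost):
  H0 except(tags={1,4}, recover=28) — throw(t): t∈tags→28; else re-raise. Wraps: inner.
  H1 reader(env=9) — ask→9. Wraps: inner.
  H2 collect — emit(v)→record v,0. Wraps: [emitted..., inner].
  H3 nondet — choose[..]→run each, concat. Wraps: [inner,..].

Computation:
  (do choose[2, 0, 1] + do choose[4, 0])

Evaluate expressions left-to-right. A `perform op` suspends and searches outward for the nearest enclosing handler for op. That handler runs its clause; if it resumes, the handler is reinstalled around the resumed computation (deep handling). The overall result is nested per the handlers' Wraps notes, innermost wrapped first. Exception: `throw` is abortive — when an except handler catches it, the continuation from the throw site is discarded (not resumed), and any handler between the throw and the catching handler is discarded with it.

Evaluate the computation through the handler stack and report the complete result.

Answer: [[6], [2], [4], [0], [5], [1]]

Step-by-step:
choose[2, 0, 1] @ H3
  branch[0] choose=2:
    choose[4, 0] @ H3
      branch[0] choose=4:
        H0 returns 6
        H1 returns 6
        H2 returns [6]
        H3 returns [[6]]
      branch[1] choose=0:
        H0 returns 2
        H1 returns 2
        H2 returns [2]
        H3 returns [[2]]
  branch[1] choose=0:
    choose[4, 0] @ H3
      branch[0] choose=4:
        H0 returns 4
        H1 returns 4
        H2 returns [4]
        H3 returns [[4]]
      branch[1] choose=0:
        H0 returns 0
        H1 returns 0
        H2 returns [0]
        H3 returns [[0]]
  branch[2] choose=1:
    choose[4, 0] @ H3
      branch[0] choose=4:
        H0 returns 5
        H1 returns 5
        H2 returns [5]
        H3 returns [[5]]
      branch[1] choose=0:
        H0 returns 1
        H1 returns 1
        H2 returns [1]
        H3 returns [[1]]
= [[6], [2], [4], [0], [5], [1]]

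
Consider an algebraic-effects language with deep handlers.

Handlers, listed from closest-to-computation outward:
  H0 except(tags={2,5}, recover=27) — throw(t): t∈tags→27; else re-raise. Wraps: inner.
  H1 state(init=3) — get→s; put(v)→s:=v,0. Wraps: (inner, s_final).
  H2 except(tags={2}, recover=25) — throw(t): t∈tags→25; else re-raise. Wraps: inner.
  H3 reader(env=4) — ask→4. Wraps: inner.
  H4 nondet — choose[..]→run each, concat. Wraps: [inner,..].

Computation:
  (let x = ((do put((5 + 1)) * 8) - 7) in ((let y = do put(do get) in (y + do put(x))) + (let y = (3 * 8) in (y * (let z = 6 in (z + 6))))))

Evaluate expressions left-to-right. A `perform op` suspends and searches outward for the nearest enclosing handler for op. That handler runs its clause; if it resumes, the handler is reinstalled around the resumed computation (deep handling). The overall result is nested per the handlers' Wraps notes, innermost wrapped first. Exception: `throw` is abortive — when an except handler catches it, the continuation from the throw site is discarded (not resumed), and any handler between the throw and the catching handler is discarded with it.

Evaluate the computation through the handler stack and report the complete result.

Answer: [(288, -7)]

Step-by-step:
put(6) @ H1 ⇒ s:=6
get @ H1 ⇒ 6
put(6) @ H1 ⇒ s:=6
put(-7) @ H1 ⇒ s:=-7
H0 returns 288
H1 returns (288, -7)
H2 returns (288, -7)
H3 returns (288, -7)
H4 returns [(288, -7)]
= [(288, -7)]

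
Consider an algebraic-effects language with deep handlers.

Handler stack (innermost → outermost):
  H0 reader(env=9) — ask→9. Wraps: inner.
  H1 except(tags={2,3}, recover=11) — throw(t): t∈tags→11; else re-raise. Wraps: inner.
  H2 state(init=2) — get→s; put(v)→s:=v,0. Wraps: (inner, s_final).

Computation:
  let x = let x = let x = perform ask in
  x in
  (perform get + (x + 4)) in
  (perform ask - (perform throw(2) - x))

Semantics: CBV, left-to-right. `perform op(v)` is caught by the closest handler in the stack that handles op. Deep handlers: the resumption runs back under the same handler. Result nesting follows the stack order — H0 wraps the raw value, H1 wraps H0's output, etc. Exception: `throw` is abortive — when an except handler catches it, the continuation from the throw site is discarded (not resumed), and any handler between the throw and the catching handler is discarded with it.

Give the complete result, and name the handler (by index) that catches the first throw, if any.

Answer: (11, 2) ; first throw caught by: H1

Evaluation trace:
ask @ H0 ⇒ 9
get @ H2 ⇒ 2
ask @ H0 ⇒ 9
throw(2) @ H1 caught ⇒ 11
H2 returns (11, 2)
= (11, 2)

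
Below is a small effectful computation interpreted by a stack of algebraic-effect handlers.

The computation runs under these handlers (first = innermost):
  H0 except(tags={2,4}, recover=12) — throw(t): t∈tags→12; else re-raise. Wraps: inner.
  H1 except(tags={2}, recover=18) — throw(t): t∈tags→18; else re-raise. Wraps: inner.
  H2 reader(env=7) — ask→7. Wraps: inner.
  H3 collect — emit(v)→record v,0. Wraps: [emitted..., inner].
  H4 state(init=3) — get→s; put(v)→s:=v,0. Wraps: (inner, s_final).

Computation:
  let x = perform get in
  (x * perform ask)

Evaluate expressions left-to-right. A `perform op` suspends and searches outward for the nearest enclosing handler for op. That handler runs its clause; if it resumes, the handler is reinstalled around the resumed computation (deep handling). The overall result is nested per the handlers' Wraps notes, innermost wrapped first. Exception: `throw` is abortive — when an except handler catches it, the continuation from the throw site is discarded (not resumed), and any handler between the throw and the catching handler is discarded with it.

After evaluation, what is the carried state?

Answer: 3

Working:
get @ H4 ⇒ 3
ask @ H2 ⇒ 7
H0 returns 21
H1 returns 21
H2 returns 21
H3 returns [21]
H4 returns ([21], 3)
= ([21], 3)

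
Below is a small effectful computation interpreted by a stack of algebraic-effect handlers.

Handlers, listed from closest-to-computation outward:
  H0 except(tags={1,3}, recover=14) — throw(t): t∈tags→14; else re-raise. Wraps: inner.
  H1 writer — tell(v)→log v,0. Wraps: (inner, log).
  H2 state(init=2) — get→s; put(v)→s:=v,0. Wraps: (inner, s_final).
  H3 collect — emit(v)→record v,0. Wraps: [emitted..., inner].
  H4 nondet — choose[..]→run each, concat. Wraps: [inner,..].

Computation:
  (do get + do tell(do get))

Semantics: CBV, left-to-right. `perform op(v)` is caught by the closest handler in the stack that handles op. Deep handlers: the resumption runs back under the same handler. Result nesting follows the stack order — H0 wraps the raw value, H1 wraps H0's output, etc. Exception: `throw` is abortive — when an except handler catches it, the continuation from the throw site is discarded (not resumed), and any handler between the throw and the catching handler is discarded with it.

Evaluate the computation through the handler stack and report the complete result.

Working:
get @ H2 ⇒ 2
get @ H2 ⇒ 2
tell(2) @ H1 ⇒ log+=2
H0 returns 2
H1 returns (2, (2))
H2 returns ((2, (2)), 2)
H3 returns [((2, (2)), 2)]
H4 returns [[((2, (2)), 2)]]
= [[((2, (2)), 2)]]

Answer: [[((2, (2)), 2)]]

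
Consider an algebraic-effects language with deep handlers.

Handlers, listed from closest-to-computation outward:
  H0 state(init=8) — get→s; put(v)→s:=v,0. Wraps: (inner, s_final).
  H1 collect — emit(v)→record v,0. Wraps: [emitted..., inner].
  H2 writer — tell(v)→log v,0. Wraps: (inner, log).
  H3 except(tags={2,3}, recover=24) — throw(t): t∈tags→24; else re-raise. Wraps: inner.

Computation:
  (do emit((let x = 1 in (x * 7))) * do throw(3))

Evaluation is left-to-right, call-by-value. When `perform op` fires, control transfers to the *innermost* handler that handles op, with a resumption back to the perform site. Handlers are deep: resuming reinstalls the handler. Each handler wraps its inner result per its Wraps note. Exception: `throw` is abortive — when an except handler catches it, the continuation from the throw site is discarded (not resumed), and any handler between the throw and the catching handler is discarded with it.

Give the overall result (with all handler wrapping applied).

Answer: 24

Working:
emit(7) @ H1 ⇒ out+=7
throw(3) @ H3 caught ⇒ 24
= 24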